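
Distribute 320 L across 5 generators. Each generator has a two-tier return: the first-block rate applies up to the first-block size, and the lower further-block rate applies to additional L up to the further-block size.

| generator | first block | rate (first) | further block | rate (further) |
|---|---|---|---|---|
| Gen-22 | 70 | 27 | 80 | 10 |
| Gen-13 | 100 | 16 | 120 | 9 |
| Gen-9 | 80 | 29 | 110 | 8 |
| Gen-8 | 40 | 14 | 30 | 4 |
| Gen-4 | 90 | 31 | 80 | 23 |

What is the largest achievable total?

Treat each block as its own option and order by rate: Gen-4/T1 31 > Gen-9/T1 29 > Gen-22/T1 27 > Gen-4/T2 23 > Gen-13/T1 16 > Gen-8/T1 14 > Gen-22/T2 10 > Gen-13/T2 9 > Gen-9/T2 8 > Gen-8/T2 4.
Gen-4 T1 at 31: fill all 90 — 230 left.
Gen-9/T1 (29): +80 — 150 left.
Fill Gen-22 T1 block (70 at 27) — 80 left.
Gen-4 T2 at 23: fill all 80 — 0 left.
Total = 31×90 + 29×80 + 27×70 + 23×80 = 8840.

8840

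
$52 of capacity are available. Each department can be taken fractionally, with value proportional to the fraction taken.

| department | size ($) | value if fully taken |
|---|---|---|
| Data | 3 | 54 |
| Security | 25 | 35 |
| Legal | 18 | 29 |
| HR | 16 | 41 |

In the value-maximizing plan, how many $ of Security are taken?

15

Rank by value-to-size ratio: Data 54/3≈18, HR 41/16≈2.56, Legal 29/18≈1.61, Security 35/25≈1.4.
Take all of Data (3 $, value 54) — 49 $ left.
HR: take in full, 16 $ for value 41 — 33 left.
All 18 $ of Legal fit (value 29) — 15 remain.
Fill the last 15 $ with part of Security: 15/25 of it earns 21.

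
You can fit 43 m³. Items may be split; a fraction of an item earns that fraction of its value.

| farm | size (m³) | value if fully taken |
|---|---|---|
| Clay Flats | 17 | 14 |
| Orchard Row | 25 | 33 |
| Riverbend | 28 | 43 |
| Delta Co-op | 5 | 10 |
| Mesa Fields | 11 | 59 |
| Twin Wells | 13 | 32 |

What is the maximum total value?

122.5

Best value per unit of size first: Mesa Fields 59/11≈5.36, Twin Wells 32/13≈2.46, Delta Co-op 10/5≈2, Riverbend 43/28≈1.54, Orchard Row 33/25≈1.32, Clay Flats 14/17≈0.824.
Mesa Fields: take in full, 11 m³ for value 59 ; 32 left.
Take all of Twin Wells (13 m³, value 32) ; 19 m³ left.
Delta Co-op: take in full, 5 m³ for value 10 ; 14 left.
Fill the last 14 m³ with part of Riverbend: 14/28 of it earns 21.5.
Total value = 122.5.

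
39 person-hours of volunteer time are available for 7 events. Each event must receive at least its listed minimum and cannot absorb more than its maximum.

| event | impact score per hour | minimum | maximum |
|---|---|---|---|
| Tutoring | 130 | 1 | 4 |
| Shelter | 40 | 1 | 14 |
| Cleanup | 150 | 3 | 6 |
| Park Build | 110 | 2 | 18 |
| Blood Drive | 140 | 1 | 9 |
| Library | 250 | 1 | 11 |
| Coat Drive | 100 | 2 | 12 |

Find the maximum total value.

Meeting every minimum uses 1+1+3+2+1+1+2 = 11 person-hours, leaving 28.
Highest impact score per hour first: Library 250 > Cleanup 150 > Blood Drive 140 > Tutoring 130 > Park Build 110 > Coat Drive 100 > Shelter 40.
Library takes 10 more to reach its cap of 11 ; 18 left.
Give Cleanup 3 more to hit its cap of 6 ; 15 left.
Blood Drive takes 8 more to reach its cap of 9 ; 7 left.
Give Tutoring 3 more to hit its cap of 4 ; 4 left.
Park Build: +4 (room for 16) → 6. Pool exhausted.
Total = 130×4 + 40×1 + 150×6 + 110×6 + 140×9 + 250×11 + 100×2 = 6330.

6330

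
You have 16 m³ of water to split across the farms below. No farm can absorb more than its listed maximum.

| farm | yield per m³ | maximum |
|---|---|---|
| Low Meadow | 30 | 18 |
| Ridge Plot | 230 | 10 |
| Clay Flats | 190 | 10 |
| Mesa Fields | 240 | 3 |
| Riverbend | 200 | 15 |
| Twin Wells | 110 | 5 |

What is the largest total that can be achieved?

3620

Highest yield per m³ first: Mesa Fields 240 > Ridge Plot 230 > Riverbend 200 > Clay Flats 190 > Twin Wells 110 > Low Meadow 30.
Mesa Fields takes 3 to reach its cap of 3 — 13 left.
Ridge Plot: +10 to 10 (cap) — 3 left.
Only 3 left; Riverbend takes them to reach 3.
Total = 230×10 + 240×3 + 200×3 = 3620.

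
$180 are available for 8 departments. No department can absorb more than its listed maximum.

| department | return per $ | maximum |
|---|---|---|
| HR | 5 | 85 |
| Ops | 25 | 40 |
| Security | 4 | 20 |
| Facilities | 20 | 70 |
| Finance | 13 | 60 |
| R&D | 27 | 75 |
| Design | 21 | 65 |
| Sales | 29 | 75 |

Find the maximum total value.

Rank by return per $: Sales 29 > R&D 27 > Ops 25 > Design 21 > Facilities 20 > Finance 13 > HR 5 > Security 4.
Sales: +75 to 75 (cap) ; 105 left.
R&D takes 75 to reach its cap of 75 ; 30 left.
Ops: +30 (room for 40) → 30. Pool exhausted.
Total = 25×30 + 27×75 + 29×75 = 4950.

4950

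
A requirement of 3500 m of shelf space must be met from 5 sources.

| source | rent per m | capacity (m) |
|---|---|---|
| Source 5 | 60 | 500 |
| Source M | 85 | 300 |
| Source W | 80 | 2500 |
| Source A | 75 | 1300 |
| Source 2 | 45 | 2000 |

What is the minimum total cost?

195000

Use sources in increasing cost order.
Take 2000 from Source 2 at 45 ; need 1500 more.
Take 500 from Source 5 at 60 ; need 1000 more.
Source A at 75: take 1000 of its 1300 ; requirement met.
Source W, Source M: unused.
Cost = 2000×45 + 500×60 + 1000×75 = 195000.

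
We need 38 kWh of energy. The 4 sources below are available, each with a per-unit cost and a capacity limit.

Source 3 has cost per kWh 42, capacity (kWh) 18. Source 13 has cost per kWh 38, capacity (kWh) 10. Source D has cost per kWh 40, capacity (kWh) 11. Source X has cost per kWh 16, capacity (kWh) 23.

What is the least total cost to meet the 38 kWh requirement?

Cheapest first:
Take 23 from Source X at 16 → need 15 more.
Source 13 (38): use full 10 → 5 kWh to go.
Take 5 from Source D at 40 to finish.
Source 3: unused.
Cost = 23×16 + 10×38 + 5×40 = 948.

948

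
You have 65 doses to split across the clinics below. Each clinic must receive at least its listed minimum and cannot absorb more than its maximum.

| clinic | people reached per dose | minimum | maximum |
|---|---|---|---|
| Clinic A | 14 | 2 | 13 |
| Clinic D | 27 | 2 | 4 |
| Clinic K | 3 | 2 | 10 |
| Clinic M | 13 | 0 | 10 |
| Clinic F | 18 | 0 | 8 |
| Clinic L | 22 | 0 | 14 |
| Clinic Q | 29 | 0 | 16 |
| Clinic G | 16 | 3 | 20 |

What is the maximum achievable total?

Meeting every minimum uses 2+2+2+0+0+0+0+3 = 9 doses, leaving 56.
Rank by people reached per dose: Clinic Q 29 > Clinic D 27 > Clinic L 22 > Clinic F 18 > Clinic G 16 > Clinic A 14 > Clinic M 13 > Clinic K 3.
Clinic Q takes 16 more to reach its cap of 16 — 40 left.
Give Clinic D 2 more to hit its cap of 4 — 38 left.
Clinic L: +14 to 14 (cap) — 24 left.
Clinic F: +8 to 8 (cap) — 16 left.
Only 16 left; Clinic G takes them to reach 19.
Total = 14×2 + 27×4 + 3×2 + 18×8 + 22×14 + 29×16 + 16×19 = 1362.

1362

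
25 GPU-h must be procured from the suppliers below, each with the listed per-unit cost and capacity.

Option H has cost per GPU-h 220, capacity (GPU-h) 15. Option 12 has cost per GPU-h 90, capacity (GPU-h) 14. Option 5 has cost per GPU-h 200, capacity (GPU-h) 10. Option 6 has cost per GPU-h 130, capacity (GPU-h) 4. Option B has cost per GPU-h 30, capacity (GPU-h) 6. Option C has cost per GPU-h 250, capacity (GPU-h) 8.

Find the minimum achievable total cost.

2160

Cheapest first:
Take 6 from Option B at 30 — need 19 more.
Option 12 (90): use full 14 — 5 GPU-h to go.
Option 6 at 130: take all 4 GPU-h — 1 still needed.
Option 5 at 200: take 1 of its 10 — requirement met.
Option H, Option C: unused.
Cost = 6×30 + 14×90 + 4×130 + 1×200 = 2160.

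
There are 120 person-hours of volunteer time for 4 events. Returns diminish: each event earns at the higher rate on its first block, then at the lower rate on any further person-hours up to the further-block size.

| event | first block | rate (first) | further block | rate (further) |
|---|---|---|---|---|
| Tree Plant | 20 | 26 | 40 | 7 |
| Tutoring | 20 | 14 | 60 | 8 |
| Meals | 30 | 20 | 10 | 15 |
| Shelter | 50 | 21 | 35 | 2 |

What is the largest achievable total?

Rank every tier by rate: Tree Plant/first 26 > Shelter/first 21 > Meals/first 20 > Meals/second 15 > Tutoring/first 14 > Tutoring/second 8 > Tree Plant/second 7 > Shelter/second 2.
Tree Plant first at 26: fill all 20 — 100 left.
Shelter/first (21): +50 — 50 left.
Fill Meals first block (30 at 20) — 20 left.
Meals/second (15): +10 — 10 left.
Tutoring first at 14: only 10 left, fill 10.
Total = 26×20 + 21×50 + 20×30 + 15×10 + 14×10 = 2460.

2460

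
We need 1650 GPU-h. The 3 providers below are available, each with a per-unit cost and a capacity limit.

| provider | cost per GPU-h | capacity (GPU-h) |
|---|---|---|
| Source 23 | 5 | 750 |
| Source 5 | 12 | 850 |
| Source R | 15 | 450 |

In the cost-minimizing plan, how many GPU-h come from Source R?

50

Fill from the cheapest provider first.
Take 750 from Source 23 at 5 ; need 900 more.
Source 5 (12): use full 850 ; 50 GPU-h to go.
Source R at 15: take 50 of its 450 ; requirement met.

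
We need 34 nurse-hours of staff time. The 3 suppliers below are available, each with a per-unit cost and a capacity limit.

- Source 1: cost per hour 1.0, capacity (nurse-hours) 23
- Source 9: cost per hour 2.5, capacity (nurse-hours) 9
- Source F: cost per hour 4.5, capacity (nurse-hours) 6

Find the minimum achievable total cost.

54.5

Fill from the cheapest supplier first.
Take 23 from Source 1 at 1.0 ; need 11 more.
Source 9 at 2.5: take all 9 nurse-hours ; 2 still needed.
Source F at 4.5: take 2 of its 6 ; requirement met.
Cost = 23×1.0 + 9×2.5 + 2×4.5 = 54.5.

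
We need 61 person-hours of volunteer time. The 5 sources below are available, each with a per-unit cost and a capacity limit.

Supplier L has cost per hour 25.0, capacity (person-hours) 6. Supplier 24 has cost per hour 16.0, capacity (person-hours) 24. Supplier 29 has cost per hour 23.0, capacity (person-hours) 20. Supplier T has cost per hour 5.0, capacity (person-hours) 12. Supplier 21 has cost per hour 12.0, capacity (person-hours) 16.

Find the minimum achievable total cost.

Fill from the cheapest source first.
Supplier T at 5.0: take all 12 person-hours — 49 still needed.
Supplier 21 at 12.0: take all 16 person-hours — 33 still needed.
Supplier 24 at 16.0: take all 24 person-hours — 9 still needed.
Take 9 from Supplier 29 at 23.0 to finish.
Supplier L: unused.
Cost = 12×5.0 + 16×12.0 + 24×16.0 + 9×23.0 = 843.

843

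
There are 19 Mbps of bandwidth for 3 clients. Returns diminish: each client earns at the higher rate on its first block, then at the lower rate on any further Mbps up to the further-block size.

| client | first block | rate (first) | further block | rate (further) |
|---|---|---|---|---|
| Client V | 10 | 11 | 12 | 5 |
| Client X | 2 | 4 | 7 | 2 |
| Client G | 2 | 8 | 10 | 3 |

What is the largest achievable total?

Rank every tier by rate: Client V/tier1 11 > Client G/tier1 8 > Client V/tier2 5 > Client X/tier1 4 > Client G/tier2 3 > Client X/tier2 2.
Client V tier1 at 11: fill all 10 ; 9 left.
Client G/tier1 (8): +2 ; 7 left.
Client V tier2 at 5: only 7 left, fill 7.
Total = 11×10 + 8×2 + 5×7 = 161.

161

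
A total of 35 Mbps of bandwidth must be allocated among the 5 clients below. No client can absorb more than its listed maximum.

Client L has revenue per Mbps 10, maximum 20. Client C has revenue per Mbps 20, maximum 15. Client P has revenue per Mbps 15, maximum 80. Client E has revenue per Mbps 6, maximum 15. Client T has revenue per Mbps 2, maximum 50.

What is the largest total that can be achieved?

Highest revenue per Mbps first: Client C 20 > Client P 15 > Client L 10 > Client E 6 > Client T 2.
Give Client C 15 to hit its cap of 15 — 20 left.
Client P has room for 80 but only 20 remain, so it gets 20.
Total = 20×15 + 15×20 = 600.

600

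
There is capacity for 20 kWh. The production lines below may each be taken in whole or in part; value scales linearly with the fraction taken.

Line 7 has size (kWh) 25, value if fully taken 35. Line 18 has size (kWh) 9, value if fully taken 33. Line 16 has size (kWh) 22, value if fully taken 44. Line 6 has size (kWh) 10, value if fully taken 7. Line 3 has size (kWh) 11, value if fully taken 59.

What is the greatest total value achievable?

Sort by value density: Line 3 59/11≈5.36, Line 18 33/9≈3.67, Line 16 44/22≈2, Line 7 35/25≈1.4, Line 6 7/10≈0.7.
Take all of Line 3 (11 kWh, value 59) → 9 kWh left.
Line 18: take in full, 9 kWh for value 33 → 0 left.
Total value = 92.

92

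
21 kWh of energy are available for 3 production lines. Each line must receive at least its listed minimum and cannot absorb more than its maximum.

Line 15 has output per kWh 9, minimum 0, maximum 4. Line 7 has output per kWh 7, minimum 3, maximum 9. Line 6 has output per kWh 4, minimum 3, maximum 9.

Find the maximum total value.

131

Meeting every minimum uses 0+3+3 = 6 kWh, leaving 15.
Rank by output per kWh: Line 15 9 > Line 7 7 > Line 6 4.
Line 15 takes 4 more to reach its cap of 4 ; 11 left.
Line 7 takes 6 more to reach its cap of 9 ; 5 left.
Only 5 left; Line 6 takes them to reach 8.
Total = 9×4 + 7×9 + 4×8 = 131.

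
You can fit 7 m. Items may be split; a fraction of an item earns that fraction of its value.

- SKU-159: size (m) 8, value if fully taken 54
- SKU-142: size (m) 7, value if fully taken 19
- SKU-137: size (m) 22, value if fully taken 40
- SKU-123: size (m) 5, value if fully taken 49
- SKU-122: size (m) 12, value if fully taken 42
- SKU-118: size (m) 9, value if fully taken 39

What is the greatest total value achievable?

Rank by value-to-size ratio: SKU-123 49/5≈9.8, SKU-159 54/8≈6.75, SKU-118 39/9≈4.33, SKU-122 42/12≈3.5, SKU-142 19/7≈2.71, SKU-137 40/22≈1.82.
Take all of SKU-123 (5 m, value 49) ; 2 m left.
Only 2 m remain; take 2/8 of SKU-159 for value 54×2/8 = 13.5.
Total value = 62.5.

62.5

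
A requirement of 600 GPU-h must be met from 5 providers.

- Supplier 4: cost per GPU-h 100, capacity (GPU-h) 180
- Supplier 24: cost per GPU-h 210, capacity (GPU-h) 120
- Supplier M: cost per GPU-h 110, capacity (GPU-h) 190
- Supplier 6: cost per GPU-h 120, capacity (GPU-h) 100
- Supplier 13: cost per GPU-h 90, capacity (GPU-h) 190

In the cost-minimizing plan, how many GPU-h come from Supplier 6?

40

Cheapest first:
Take 190 from Supplier 13 at 90 → need 410 more.
Supplier 4 at 100: take all 180 GPU-h → 230 still needed.
Supplier M at 110: take all 190 GPU-h → 40 still needed.
Supplier 6 (120): take the remaining 40 → done.
Supplier 24: unused.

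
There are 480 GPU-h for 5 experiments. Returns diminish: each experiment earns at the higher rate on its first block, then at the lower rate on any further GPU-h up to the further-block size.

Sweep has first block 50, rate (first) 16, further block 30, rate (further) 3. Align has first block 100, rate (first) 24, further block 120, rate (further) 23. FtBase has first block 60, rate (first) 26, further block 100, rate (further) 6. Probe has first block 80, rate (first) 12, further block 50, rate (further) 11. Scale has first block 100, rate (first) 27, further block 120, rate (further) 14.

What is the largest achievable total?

10920

Order all 10 blocks by rate: Scale/T1 27 > FtBase/T1 26 > Align/T1 24 > Align/T2 23 > Sweep/T1 16 > Scale/T2 14 > Probe/T1 12 > Probe/T2 11 > FtBase/T2 6 > Sweep/T2 3.
Fill Scale T1 block (100 at 27) — 380 left.
FtBase T1 at 26: fill all 60 — 320 left.
Align/T1 (24): +100 — 220 left.
Align/T2 (23): +120 — 100 left.
Fill Sweep T1 block (50 at 16) — 50 left.
Scale T2 at 14: only 50 left, fill 50.
Total = 27×100 + 26×60 + 24×100 + 23×120 + 16×50 + 14×50 = 10920.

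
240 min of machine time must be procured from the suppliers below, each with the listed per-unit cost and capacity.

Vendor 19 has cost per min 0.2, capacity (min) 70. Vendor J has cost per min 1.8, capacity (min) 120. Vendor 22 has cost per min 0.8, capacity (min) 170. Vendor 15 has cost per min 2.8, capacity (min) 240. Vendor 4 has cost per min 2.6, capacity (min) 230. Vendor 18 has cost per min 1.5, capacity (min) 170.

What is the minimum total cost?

Cheapest first:
Vendor 19 at 0.2: take all 70 min → 170 still needed.
Vendor 22 (0.8): use full 170 → 0 min to go.
Vendor 18, Vendor J, Vendor 4, Vendor 15: unused.
Cost = 70×0.2 + 170×0.8 = 150.

150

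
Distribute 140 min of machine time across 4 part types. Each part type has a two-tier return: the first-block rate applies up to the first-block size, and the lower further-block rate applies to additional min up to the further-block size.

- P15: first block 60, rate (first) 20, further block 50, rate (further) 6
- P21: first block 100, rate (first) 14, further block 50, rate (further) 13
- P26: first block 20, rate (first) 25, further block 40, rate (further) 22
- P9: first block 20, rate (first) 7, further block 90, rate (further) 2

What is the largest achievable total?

Rank every tier by rate: P26/T1 25 > P26/T2 22 > P15/T1 20 > P21/T1 14 > P21/T2 13 > P9/T1 7 > P15/T2 6 > P9/T2 2.
Fill P26 T1 block (20 at 25) → 120 left.
Fill P26 T2 block (40 at 22) → 80 left.
P15 T1 at 20: fill all 60 → 20 left.
P21/T1: +20 of 100 at 14; pool empty.
Total = 25×20 + 22×40 + 20×60 + 14×20 = 2860.

2860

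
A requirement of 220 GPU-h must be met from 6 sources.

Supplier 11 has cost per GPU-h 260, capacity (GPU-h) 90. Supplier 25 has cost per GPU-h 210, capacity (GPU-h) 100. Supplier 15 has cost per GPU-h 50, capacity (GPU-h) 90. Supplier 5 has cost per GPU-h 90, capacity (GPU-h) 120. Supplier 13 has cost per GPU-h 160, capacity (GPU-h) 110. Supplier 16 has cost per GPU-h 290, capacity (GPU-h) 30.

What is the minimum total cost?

16900

Cheapest first:
Supplier 15 (50): use full 90 → 130 GPU-h to go.
Take 120 from Supplier 5 at 90 → need 10 more.
Supplier 13 at 160: take 10 of its 110 → requirement met.
Supplier 25, Supplier 11, Supplier 16: unused.
Cost = 90×50 + 120×90 + 10×160 = 16900.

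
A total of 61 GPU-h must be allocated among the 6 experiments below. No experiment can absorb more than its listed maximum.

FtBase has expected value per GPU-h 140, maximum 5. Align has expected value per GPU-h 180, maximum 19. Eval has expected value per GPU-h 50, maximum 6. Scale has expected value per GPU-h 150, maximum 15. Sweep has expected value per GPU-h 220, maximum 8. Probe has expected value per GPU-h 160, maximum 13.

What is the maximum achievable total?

10260

Rank by expected value per GPU-h: Sweep 220 > Align 180 > Probe 160 > Scale 150 > FtBase 140 > Eval 50.
Give Sweep 8 to hit its cap of 8 → 53 left.
Give Align 19 to hit its cap of 19 → 34 left.
Probe: +13 to 13 (cap) → 21 left.
Scale: +15 to 15 (cap) → 6 left.
FtBase takes 5 to reach its cap of 5 → 1 left.
Only 1 left; Eval takes them to reach 1.
Total = 140×5 + 180×19 + 50×1 + 150×15 + 220×8 + 160×13 = 10260.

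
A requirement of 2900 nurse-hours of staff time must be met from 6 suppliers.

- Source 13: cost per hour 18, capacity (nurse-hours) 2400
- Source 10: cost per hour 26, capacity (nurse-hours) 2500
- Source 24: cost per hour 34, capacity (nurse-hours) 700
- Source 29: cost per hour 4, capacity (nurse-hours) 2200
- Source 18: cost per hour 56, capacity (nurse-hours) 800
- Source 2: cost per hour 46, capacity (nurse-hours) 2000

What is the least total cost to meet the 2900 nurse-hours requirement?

Cheapest first:
Take 2200 from Source 29 at 4 ; need 700 more.
Take 700 from Source 13 at 18 to finish.
Source 10, Source 24, Source 2, Source 18: unused.
Cost = 2200×4 + 700×18 = 21400.

21400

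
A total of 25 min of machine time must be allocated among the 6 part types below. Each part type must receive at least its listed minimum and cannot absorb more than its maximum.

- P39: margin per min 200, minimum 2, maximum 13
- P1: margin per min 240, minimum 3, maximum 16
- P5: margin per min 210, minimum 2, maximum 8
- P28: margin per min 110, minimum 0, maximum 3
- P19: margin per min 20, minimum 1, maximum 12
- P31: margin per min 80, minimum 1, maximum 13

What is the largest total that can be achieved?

5390

Meeting every minimum uses 2+3+2+0+1+1 = 9 min, leaving 16.
Highest margin per min first: P1 240 > P5 210 > P39 200 > P28 110 > P31 80 > P19 20.
Give P1 13 more to hit its cap of 16 → 3 left.
P5: +3 (room for 6) → 5. Pool exhausted.
Total = 200×2 + 240×16 + 210×5 + 20×1 + 80×1 = 5390.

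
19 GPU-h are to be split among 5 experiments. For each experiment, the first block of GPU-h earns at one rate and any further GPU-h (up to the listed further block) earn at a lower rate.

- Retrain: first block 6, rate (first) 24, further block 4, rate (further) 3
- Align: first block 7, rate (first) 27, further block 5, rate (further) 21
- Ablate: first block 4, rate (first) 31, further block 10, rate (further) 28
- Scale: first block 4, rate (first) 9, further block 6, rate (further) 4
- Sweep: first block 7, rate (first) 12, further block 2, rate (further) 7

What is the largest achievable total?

539

Rank every tier by rate: Ablate/first 31 > Ablate/second 28 > Align/first 27 > Retrain/first 24 > Align/second 21 > Sweep/first 12 > Scale/first 9 > Sweep/second 7 > Scale/second 4 > Retrain/second 3.
Fill Ablate first block (4 at 31) → 15 left.
Ablate/second (28): +10 → 5 left.
Align/first: +5 of 7 at 27; pool empty.
Total = 31×4 + 28×10 + 27×5 = 539.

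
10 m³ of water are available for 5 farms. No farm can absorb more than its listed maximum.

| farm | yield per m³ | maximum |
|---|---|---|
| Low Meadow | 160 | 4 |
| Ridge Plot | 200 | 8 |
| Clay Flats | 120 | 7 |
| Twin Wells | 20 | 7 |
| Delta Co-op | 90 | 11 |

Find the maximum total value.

Highest yield per m³ first: Ridge Plot 200 > Low Meadow 160 > Clay Flats 120 > Delta Co-op 90 > Twin Wells 20.
Ridge Plot: +8 to 8 (cap) → 2 left.
Low Meadow has room for 4 but only 2 remain, so it gets 2.
Total = 160×2 + 200×8 = 1920.

1920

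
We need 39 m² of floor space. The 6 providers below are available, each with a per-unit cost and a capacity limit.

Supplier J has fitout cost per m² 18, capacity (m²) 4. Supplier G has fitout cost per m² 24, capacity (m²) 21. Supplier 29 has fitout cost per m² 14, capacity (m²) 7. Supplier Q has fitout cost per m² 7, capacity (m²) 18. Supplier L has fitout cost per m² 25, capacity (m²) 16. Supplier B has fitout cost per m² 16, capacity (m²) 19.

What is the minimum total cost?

Fill from the cheapest provider first.
Supplier Q (7): use full 18 → 21 m² to go.
Supplier 29 (14): use full 7 → 14 m² to go.
Take 14 from Supplier B at 16 to finish.
Supplier J, Supplier G, Supplier L: unused.
Cost = 18×7 + 7×14 + 14×16 = 448.

448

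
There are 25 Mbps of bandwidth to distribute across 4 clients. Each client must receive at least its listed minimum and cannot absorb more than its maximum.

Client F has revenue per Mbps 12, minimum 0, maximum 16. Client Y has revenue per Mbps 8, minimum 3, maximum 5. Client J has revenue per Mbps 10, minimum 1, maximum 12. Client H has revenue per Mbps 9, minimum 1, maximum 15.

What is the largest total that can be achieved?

Meeting every minimum uses 0+3+1+1 = 5 Mbps, leaving 20.
Highest revenue per Mbps first: Client F 12 > Client J 10 > Client H 9 > Client Y 8.
Give Client F 16 more to hit its cap of 16 ; 4 left.
Only 4 left; Client J takes them to reach 5.
Total = 12×16 + 8×3 + 10×5 + 9×1 = 275.

275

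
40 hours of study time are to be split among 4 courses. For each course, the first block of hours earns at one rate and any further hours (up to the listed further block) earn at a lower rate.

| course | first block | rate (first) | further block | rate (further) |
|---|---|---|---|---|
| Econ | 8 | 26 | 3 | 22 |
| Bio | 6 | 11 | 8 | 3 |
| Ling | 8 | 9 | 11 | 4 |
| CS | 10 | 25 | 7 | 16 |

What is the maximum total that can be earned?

Order all 8 blocks by rate: Econ/T1 26 > CS/T1 25 > Econ/T2 22 > CS/T2 16 > Bio/T1 11 > Ling/T1 9 > Ling/T2 4 > Bio/T2 3.
Fill Econ T1 block (8 at 26) ; 32 left.
Fill CS T1 block (10 at 25) ; 22 left.
Econ/T2 (22): +3 ; 19 left.
CS/T2 (16): +7 ; 12 left.
Bio/T1 (11): +6 ; 6 left.
Ling T1 at 9: only 6 left, fill 6.
Total = 26×8 + 25×10 + 22×3 + 16×7 + 11×6 + 9×6 = 756.

756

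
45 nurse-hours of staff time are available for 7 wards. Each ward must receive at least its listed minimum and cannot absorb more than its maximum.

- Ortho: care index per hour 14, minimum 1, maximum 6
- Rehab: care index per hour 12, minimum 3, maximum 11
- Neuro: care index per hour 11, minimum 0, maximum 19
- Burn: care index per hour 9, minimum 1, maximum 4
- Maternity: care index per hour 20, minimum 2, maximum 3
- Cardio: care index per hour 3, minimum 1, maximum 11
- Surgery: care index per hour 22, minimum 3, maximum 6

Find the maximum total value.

607

Meeting every minimum uses 1+3+0+1+2+1+3 = 11 nurse-hours, leaving 34.
Rank by care index per hour: Surgery 22 > Maternity 20 > Ortho 14 > Rehab 12 > Neuro 11 > Burn 9 > Cardio 3.
Surgery: +3 to 6 (cap) ; 31 left.
Maternity: +1 to 3 (cap) ; 30 left.
Ortho takes 5 more to reach its cap of 6 ; 25 left.
Give Rehab 8 more to hit its cap of 11 ; 17 left.
Neuro: +17 (room for 19) → 17. Pool exhausted.
Total = 14×6 + 12×11 + 11×17 + 9×1 + 20×3 + 3×1 + 22×6 = 607.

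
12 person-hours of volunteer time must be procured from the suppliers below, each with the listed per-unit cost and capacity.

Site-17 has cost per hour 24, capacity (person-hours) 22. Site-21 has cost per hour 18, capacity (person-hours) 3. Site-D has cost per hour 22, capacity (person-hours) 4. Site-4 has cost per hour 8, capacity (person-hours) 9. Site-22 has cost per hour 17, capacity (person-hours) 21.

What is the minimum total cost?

123

Cheapest first:
Take 9 from Site-4 at 8 — need 3 more.
Site-22 (17): take the remaining 3 — done.
Site-21, Site-D, Site-17: unused.
Cost = 9×8 + 3×17 = 123.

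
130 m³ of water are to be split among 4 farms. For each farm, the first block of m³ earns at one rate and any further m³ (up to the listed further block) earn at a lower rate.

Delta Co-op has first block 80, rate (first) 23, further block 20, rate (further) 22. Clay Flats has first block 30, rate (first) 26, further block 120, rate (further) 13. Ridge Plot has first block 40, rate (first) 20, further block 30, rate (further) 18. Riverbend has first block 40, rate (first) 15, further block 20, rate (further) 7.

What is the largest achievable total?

Treat each block as its own option and order by rate: Clay Flats/tier1 26 > Delta Co-op/tier1 23 > Delta Co-op/tier2 22 > Ridge Plot/tier1 20 > Ridge Plot/tier2 18 > Riverbend/tier1 15 > Clay Flats/tier2 13 > Riverbend/tier2 7.
Clay Flats tier1 at 26: fill all 30 → 100 left.
Delta Co-op tier1 at 23: fill all 80 → 20 left.
Delta Co-op/tier2 (22): +20 → 0 left.
Total = 26×30 + 23×80 + 22×20 = 3060.

3060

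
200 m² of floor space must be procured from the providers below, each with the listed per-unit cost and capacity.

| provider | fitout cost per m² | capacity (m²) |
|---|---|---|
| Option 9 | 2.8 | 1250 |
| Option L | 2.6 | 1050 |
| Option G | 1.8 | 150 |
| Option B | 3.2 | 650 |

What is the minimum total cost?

400

Cheapest first:
Take 150 from Option G at 1.8 → need 50 more.
Option L at 2.6: take 50 of its 1050 → requirement met.
Option 9, Option B: unused.
Cost = 150×1.8 + 50×2.6 = 400.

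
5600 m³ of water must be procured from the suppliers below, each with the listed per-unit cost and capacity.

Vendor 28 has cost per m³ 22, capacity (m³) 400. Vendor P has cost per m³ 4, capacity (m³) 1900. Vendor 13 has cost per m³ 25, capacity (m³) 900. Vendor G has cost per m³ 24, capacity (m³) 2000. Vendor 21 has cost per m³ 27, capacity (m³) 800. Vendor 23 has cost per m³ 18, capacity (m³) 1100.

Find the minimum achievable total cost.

89200

Cheapest first:
Take 1900 from Vendor P at 4 — need 3700 more.
Take 1100 from Vendor 23 at 18 — need 2600 more.
Vendor 28 at 22: take all 400 m³ — 2200 still needed.
Vendor G (24): use full 2000 — 200 m³ to go.
Vendor 13 at 25: take 200 of its 900 — requirement met.
Vendor 21: unused.
Cost = 1900×4 + 1100×18 + 400×22 + 2000×24 + 200×25 = 89200.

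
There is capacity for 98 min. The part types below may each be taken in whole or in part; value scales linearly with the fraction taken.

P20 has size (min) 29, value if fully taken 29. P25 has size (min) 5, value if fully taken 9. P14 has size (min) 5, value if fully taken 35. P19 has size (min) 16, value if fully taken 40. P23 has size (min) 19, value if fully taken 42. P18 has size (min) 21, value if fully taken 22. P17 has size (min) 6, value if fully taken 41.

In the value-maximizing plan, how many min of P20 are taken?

26

Sort by value density: P14 35/5≈7, P17 41/6≈6.83, P19 40/16≈2.5, P23 42/19≈2.21, P25 9/5≈1.8, P18 22/21≈1.05, P20 29/29≈1.
All 5 min of P14 fit (value 35) — 93 remain.
All 6 min of P17 fit (value 41) — 87 remain.
All 16 min of P19 fit (value 40) — 71 remain.
All 19 min of P23 fit (value 42) — 52 remain.
All 5 min of P25 fit (value 9) — 47 remain.
P18: take in full, 21 min for value 22 — 26 left.
Fill the last 26 min with part of P20: 26/29 of it earns 26.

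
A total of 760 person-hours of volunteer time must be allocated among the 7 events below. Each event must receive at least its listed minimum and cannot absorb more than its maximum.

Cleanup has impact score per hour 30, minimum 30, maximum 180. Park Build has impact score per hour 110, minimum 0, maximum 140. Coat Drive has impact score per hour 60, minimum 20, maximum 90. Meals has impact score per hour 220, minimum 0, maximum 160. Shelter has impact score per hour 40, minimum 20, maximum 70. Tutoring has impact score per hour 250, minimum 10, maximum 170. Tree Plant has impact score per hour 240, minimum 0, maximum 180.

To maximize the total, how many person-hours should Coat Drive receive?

Meeting every minimum uses 30+0+20+0+20+10+0 = 80 person-hours, leaving 680.
Rank by impact score per hour: Tutoring 250 > Tree Plant 240 > Meals 220 > Park Build 110 > Coat Drive 60 > Shelter 40 > Cleanup 30.
Give Tutoring 160 more to hit its cap of 170 ; 520 left.
Tree Plant: +180 to 180 (cap) ; 340 left.
Meals takes 160 more to reach its cap of 160 ; 180 left.
Give Park Build 140 more to hit its cap of 140 ; 40 left.
Coat Drive has room for 70 more but only 40 remain, so it gets 60.

60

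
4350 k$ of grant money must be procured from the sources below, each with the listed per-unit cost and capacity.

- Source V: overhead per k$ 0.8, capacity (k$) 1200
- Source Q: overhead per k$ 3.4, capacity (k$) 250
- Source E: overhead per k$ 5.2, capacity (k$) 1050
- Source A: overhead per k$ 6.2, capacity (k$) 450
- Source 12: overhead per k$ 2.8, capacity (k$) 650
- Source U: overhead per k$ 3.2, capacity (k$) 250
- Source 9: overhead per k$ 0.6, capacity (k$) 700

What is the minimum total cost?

Cheapest first:
Source 9 at 0.6: take all 700 k$ → 3650 still needed.
Take 1200 from Source V at 0.8 → need 2450 more.
Take 650 from Source 12 at 2.8 → need 1800 more.
Take 250 from Source U at 3.2 → need 1550 more.
Source Q (3.4): use full 250 → 1300 k$ to go.
Source E at 5.2: take all 1050 k$ → 250 still needed.
Source A at 6.2: take 250 of its 450 → requirement met.
Cost = 700×0.6 + 1200×0.8 + 650×2.8 + 250×3.2 + 250×3.4 + 1050×5.2 + 250×6.2 = 11860.

11860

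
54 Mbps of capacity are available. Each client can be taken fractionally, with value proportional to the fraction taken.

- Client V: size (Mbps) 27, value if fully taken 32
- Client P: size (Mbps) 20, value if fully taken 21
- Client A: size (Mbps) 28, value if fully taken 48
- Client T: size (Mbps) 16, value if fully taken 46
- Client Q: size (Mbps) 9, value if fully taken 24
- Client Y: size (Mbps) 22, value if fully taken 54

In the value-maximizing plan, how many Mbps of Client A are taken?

Best value per unit of size first: Client T 46/16≈2.88, Client Q 24/9≈2.67, Client Y 54/22≈2.45, Client A 48/28≈1.71, Client V 32/27≈1.19, Client P 21/20≈1.05.
Client T: take in full, 16 Mbps for value 46 — 38 left.
Client Q: take in full, 9 Mbps for value 24 — 29 left.
Client Y: take in full, 22 Mbps for value 54 — 7 left.
Only 7 Mbps remain; take 7/28 of Client A for value 48×7/28 = 12.

7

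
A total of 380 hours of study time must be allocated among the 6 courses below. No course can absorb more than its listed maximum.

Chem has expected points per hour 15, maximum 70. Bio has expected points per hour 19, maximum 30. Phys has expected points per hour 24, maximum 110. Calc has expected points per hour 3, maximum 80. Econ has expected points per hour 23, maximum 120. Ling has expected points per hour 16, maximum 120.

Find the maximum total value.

7890

Highest expected points per hour first: Phys 24 > Econ 23 > Bio 19 > Ling 16 > Chem 15 > Calc 3.
Phys takes 110 to reach its cap of 110 ; 270 left.
Econ: +120 to 120 (cap) ; 150 left.
Bio takes 30 to reach its cap of 30 ; 120 left.
Ling takes 120 to reach its cap of 120 ; 0 left.
Total = 19×30 + 24×110 + 23×120 + 16×120 = 7890.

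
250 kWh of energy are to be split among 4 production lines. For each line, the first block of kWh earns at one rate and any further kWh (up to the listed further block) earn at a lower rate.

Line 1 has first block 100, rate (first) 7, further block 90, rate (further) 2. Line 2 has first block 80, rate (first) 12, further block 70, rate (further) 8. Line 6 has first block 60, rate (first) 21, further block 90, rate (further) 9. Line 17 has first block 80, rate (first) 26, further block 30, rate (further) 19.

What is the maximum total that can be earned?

Order all 8 blocks by rate: Line 17/tier1 26 > Line 6/tier1 21 > Line 17/tier2 19 > Line 2/tier1 12 > Line 6/tier2 9 > Line 2/tier2 8 > Line 1/tier1 7 > Line 1/tier2 2.
Line 17/tier1 (26): +80 → 170 left.
Line 6 tier1 at 21: fill all 60 → 110 left.
Line 17/tier2 (19): +30 → 80 left.
Line 2 tier1 at 12: fill all 80 → 0 left.
Total = 26×80 + 21×60 + 19×30 + 12×80 = 4870.

4870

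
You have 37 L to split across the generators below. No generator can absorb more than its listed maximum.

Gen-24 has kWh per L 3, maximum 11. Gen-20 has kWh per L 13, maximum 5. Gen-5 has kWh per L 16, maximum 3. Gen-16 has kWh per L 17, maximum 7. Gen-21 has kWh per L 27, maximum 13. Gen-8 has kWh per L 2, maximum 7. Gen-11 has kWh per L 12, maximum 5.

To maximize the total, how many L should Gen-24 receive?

Order the generators by kWh per L: Gen-21 27 > Gen-16 17 > Gen-5 16 > Gen-20 13 > Gen-11 12 > Gen-24 3 > Gen-8 2.
Give Gen-21 13 to hit its cap of 13 — 24 left.
Give Gen-16 7 to hit its cap of 7 — 17 left.
Give Gen-5 3 to hit its cap of 3 — 14 left.
Gen-20 takes 5 to reach its cap of 5 — 9 left.
Gen-11: +5 to 5 (cap) — 4 left.
Gen-24: +4 (room for 11) → 4. Pool exhausted.

4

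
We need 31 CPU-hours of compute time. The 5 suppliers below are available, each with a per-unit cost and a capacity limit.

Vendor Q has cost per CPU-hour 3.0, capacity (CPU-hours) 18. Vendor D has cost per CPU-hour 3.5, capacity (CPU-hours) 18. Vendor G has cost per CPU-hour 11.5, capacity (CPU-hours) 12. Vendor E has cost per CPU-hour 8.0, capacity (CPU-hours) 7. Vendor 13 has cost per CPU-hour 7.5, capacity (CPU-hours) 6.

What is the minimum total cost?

Cheapest first:
Take 18 from Vendor Q at 3.0 → need 13 more.
Take 13 from Vendor D at 3.5 to finish.
Vendor 13, Vendor E, Vendor G: unused.
Cost = 18×3.0 + 13×3.5 = 99.5.

99.5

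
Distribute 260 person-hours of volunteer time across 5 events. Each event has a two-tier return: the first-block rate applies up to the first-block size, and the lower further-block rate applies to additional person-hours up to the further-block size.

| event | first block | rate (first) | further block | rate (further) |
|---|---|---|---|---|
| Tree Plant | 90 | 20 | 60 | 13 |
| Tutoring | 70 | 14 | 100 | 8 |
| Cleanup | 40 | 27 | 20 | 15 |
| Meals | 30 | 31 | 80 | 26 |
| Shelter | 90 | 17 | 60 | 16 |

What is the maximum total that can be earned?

Rank every tier by rate: Meals/first 31 > Cleanup/first 27 > Meals/second 26 > Tree Plant/first 20 > Shelter/first 17 > Shelter/second 16 > Cleanup/second 15 > Tutoring/first 14 > Tree Plant/second 13 > Tutoring/second 8.
Fill Meals first block (30 at 31) → 230 left.
Cleanup/first (27): +40 → 190 left.
Meals second at 26: fill all 80 → 110 left.
Tree Plant first at 20: fill all 90 → 20 left.
Shelter/first: +20 of 90 at 17; pool empty.
Total = 31×30 + 27×40 + 26×80 + 20×90 + 17×20 = 6230.

6230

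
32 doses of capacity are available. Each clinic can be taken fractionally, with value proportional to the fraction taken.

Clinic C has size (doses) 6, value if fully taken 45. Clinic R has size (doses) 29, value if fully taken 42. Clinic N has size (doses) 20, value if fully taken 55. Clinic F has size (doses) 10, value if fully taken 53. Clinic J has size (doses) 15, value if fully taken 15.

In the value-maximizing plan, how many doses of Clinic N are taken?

16

Best value per unit of size first: Clinic C 45/6≈7.5, Clinic F 53/10≈5.3, Clinic N 55/20≈2.75, Clinic R 42/29≈1.45, Clinic J 15/15≈1.
Take all of Clinic C (6 doses, value 45) — 26 doses left.
All 10 doses of Clinic F fit (value 53) — 16 remain.
Only 16 doses remain; take 16/20 of Clinic N for value 55×16/20 = 44.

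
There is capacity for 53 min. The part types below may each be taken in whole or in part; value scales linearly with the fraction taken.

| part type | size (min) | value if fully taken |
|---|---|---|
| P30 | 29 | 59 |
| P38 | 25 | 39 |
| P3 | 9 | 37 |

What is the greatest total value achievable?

Sort by value density: P3 37/9≈4.11, P30 59/29≈2.03, P38 39/25≈1.56.
P3: take in full, 9 min for value 37 ; 44 left.
Take all of P30 (29 min, value 59) ; 15 min left.
Fill the last 15 min with part of P38: 15/25 of it earns 23.4.
Total value = 119.4.

119.4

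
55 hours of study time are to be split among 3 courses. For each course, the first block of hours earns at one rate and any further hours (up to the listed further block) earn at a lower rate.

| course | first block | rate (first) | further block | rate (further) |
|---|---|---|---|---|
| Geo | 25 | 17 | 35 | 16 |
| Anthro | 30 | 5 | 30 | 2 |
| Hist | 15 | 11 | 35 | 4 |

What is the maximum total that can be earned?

Rank every tier by rate: Geo/tier1 17 > Geo/tier2 16 > Hist/tier1 11 > Anthro/tier1 5 > Hist/tier2 4 > Anthro/tier2 2.
Geo/tier1 (17): +25 ; 30 left.
30 remain; put them into Geo tier2 at 16.
Total = 17×25 + 16×30 = 905.

905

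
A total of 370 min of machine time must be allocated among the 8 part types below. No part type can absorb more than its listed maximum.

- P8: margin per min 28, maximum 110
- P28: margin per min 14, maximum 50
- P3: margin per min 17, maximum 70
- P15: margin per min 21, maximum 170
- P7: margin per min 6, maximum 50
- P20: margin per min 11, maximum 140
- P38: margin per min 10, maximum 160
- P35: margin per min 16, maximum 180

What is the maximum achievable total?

Order the part types by margin per min: P8 28 > P15 21 > P3 17 > P35 16 > P28 14 > P20 11 > P38 10 > P7 6.
P8 takes 110 to reach its cap of 110 → 260 left.
P15: +170 to 170 (cap) → 90 left.
P3 takes 70 to reach its cap of 70 → 20 left.
Only 20 left; P35 takes them to reach 20.
Total = 28×110 + 17×70 + 21×170 + 16×20 = 8160.

8160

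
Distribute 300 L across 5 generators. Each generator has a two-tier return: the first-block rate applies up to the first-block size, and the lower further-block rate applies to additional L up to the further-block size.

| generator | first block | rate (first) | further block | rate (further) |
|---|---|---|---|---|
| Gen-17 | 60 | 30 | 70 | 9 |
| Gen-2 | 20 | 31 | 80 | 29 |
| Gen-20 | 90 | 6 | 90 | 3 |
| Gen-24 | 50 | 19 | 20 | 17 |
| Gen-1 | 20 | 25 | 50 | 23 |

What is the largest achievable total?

Rank every tier by rate: Gen-2/first 31 > Gen-17/first 30 > Gen-2/second 29 > Gen-1/first 25 > Gen-1/second 23 > Gen-24/first 19 > Gen-24/second 17 > Gen-17/second 9 > Gen-20/first 6 > Gen-20/second 3.
Fill Gen-2 first block (20 at 31) — 280 left.
Gen-17/first (30): +60 — 220 left.
Gen-2 second at 29: fill all 80 — 140 left.
Gen-1/first (25): +20 — 120 left.
Fill Gen-1 second block (50 at 23) — 70 left.
Gen-24 first at 19: fill all 50 — 20 left.
Fill Gen-24 second block (20 at 17) — 0 left.
Total = 31×20 + 30×60 + 29×80 + 25×20 + 23×50 + 19×50 + 17×20 = 7680.

7680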